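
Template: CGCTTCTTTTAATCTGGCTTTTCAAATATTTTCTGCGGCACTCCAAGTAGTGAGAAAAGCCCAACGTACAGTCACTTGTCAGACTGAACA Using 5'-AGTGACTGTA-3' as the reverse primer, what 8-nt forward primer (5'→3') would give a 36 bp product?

5'-CTCCAAGT-3'

The reverse primer's reverse complement TACAGTCACT matches the template at positions 67–76, so the product ends at position 76.
A 36 bp product then starts at position 76 − 36 + 1 = 41.
The forward primer is identical to the top strand there: CTCCAAGT.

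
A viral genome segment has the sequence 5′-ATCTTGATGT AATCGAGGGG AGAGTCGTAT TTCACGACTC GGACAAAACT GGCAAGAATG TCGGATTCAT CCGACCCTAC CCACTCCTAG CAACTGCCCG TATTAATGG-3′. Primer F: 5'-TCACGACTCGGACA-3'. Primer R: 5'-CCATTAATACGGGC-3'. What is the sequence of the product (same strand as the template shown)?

The forward primer matches the template at positions 32–45.
The reverse primer's reverse complement is GCCCGTATTAATGG, which matches the template at positions 96–109.
The product is the template from position 32 through 109 (78 bp).

5'-TCACGACTCGGACAAAACTGGCAAGAATGTCGGATTCATCCGACCCTACCCACTCCTAGCAACTGCCCGTATTAATGG-3'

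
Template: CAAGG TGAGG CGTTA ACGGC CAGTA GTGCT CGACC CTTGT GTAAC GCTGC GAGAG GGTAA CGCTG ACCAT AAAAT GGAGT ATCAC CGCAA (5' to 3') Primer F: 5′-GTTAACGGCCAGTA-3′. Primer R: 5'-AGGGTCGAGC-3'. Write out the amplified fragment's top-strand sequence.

Scanning the template, GTTAACGGCCAGTA occurs at positions 12–25; this primer anneals to the bottom strand there with its 3' end pointing downstream.
Reverse complement of the reverse primer: GCTCGACCCT. This occurs on the top strand at positions 28–37.
The product is the template from position 12 through 37 (26 bp).

5'-GTTAACGGCCAGTAGTGCTCGACCCT-3'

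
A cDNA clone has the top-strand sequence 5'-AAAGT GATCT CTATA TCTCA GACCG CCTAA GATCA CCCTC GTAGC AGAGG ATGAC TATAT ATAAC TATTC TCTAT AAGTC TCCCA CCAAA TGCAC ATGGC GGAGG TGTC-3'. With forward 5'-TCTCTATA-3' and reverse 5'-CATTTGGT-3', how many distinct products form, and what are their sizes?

Two products: 85 bp, 24 bp

The forward primer TCTCTATA matches the top strand at positions 8–15, 69–76.
The reverse primer's reverse complement is ACCAAATG, matching at positions 85–92.
Each forward site pairs with the reverse site to give a product ending at position 92: sizes 85, 24 bp.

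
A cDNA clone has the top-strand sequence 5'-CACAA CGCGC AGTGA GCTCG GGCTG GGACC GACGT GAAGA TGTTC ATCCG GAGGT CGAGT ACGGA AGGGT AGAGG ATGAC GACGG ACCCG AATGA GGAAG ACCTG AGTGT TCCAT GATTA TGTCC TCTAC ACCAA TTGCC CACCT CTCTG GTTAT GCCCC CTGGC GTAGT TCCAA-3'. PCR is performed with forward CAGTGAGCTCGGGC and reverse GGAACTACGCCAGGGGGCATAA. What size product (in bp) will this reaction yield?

The forward primer matches the template at positions 10–23.
The reverse primer's reverse complement is TTATGCCCCCTGGCGTAGTTCC, which matches the template at positions 152–173.
Product length = (reverse-primer end) − (forward-primer start) + 1 = 173 − 10 + 1 = 164 bp.

164 bp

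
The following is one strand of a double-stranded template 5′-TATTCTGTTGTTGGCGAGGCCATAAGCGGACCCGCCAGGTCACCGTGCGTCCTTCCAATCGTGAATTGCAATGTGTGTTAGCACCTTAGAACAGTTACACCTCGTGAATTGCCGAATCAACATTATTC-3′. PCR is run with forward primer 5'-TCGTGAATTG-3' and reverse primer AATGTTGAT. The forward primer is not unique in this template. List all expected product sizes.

The forward primer TCGTGAATTG matches the top strand at positions 59–68, 102–111.
The reverse primer's reverse complement is ATCAACATT, matching at positions 116–124.
Each forward site pairs with the reverse site to give a product ending at position 124: sizes 66, 23 bp.

66 bp, 23 bp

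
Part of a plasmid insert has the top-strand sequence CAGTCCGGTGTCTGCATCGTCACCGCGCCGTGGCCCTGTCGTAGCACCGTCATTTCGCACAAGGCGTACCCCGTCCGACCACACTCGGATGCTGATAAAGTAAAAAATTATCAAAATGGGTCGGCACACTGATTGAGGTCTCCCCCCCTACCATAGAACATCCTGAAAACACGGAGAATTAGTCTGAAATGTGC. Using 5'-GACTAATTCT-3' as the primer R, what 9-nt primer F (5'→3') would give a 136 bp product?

The reverse primer's reverse complement AGAATTAGTC matches the template at positions 175–184, so the product ends at position 184.
A 136 bp product then starts at position 184 − 136 + 1 = 49.
The forward primer is identical to the top strand there: GTCATTTCG.

5'-GTCATTTCG-3'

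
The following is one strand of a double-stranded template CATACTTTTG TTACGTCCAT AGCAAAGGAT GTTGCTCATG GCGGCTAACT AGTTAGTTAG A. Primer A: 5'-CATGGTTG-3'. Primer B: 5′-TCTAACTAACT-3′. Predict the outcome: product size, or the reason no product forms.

Primer A (CATGGTTG) does not match the top strand, and its reverse complement CAACCATG does not match either.
With no annealing site for primer A, no amplification occurs.

No product — primer A has no binding site in the template.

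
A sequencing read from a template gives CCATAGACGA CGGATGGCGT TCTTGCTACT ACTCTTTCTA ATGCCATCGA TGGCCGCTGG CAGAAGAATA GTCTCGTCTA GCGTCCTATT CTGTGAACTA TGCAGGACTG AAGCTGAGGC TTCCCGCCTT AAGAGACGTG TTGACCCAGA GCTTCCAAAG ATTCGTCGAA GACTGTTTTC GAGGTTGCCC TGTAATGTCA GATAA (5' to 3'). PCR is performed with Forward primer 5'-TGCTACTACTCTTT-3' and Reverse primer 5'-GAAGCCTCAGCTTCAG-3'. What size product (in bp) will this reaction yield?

100 bp

Forward primer TGCTACTACTCTTT is found on the top strand at positions 24–37.
Reverse complement of the reverse primer: CTGAAGCTGAGGCTTC. This occurs on the top strand at positions 108–123.
The product runs from position 24 to position 123, so its length is 123 − 24 + 1 = 100 bp.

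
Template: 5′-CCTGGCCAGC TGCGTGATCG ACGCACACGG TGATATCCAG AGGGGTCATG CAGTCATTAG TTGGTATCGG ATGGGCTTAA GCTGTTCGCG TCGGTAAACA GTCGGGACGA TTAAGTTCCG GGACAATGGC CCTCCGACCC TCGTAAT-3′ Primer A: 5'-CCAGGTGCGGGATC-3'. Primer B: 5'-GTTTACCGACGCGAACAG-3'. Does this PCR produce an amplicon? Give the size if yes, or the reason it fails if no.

Primer A (CCAGGTGCGGGATC) does not match the top strand, and its reverse complement GATCCCGCACCTGG does not match either.
With no annealing site for primer A, no amplification occurs.

No product — primer A has no binding site in the template.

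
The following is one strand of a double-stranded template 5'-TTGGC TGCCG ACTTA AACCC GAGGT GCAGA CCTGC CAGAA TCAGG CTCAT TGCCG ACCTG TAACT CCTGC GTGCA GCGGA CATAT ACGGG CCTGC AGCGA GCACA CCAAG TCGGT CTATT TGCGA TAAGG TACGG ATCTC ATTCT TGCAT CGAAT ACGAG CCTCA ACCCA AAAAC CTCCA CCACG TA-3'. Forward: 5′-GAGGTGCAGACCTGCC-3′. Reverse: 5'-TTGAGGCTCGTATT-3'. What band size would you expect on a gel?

The forward primer matches the template at positions 21–36.
The reverse primer's reverse complement is AATACGAGCCTCAA, which matches the template at positions 153–166.
The product runs from position 21 to position 166, so its length is 166 − 21 + 1 = 146 bp.

146 bp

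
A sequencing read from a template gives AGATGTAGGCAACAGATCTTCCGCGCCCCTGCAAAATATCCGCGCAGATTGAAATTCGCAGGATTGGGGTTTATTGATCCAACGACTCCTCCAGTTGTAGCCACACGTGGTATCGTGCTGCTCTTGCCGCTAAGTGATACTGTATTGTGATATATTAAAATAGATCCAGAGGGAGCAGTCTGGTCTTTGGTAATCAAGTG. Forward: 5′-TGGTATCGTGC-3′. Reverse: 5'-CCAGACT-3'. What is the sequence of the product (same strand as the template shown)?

Forward primer TGGTATCGTGC is found on the top strand at positions 108–118.
The reverse primer's reverse complement is AGTCTGG, which matches the template at positions 177–183.
The product is the template from position 108 through 183 (76 bp).

5'-TGGTATCGTGCTGCTCTTGCCGCTAAGTGATACTGTATTGTGATATATTAAAATAGATCCAGAGGGAGCAGTCTGG-3'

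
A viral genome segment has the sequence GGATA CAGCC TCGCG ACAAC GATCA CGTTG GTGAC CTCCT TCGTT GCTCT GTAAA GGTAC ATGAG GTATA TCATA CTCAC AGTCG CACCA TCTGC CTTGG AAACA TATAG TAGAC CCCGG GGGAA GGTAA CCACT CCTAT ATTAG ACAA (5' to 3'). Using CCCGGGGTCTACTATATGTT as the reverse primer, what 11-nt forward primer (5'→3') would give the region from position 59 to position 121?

The reverse primer's reverse complement AACATATAGTAGACCCCGGG matches the template at positions 102–121; the product starts at position 59.
The forward primer is identical to the top strand over positions 59–69: ACATGAGGTAT.

5'-ACATGAGGTAT-3'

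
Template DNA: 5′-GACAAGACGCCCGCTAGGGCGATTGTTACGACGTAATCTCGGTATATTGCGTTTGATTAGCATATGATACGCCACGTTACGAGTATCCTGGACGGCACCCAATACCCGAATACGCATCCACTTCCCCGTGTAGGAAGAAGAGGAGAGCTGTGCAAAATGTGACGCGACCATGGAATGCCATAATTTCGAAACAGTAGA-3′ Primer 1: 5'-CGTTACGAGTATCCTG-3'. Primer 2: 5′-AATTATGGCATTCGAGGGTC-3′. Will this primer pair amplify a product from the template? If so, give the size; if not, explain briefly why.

Primer 2 (AATTATGGCATTCGAGGGTC) does not match the top strand, and its reverse complement GACCCTCGAATGCCATAATT does not match either.
With no annealing site for primer 2, no amplification occurs.

No product — primer 2 has no binding site in the template.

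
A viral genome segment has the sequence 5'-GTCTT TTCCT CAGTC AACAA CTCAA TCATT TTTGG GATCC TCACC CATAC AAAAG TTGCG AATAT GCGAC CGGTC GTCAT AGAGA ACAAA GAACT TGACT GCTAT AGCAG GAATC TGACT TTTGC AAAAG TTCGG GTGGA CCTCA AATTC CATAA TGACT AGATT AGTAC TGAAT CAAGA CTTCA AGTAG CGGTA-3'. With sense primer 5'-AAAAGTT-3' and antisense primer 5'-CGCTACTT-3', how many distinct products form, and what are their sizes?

The forward primer AAAAGTT matches the top strand at positions 51–57, 126–132.
The reverse primer's reverse complement is AAGTAGCG, matching at positions 185–192.
Each forward site pairs with the reverse site to give a product ending at position 192: sizes 142, 67 bp.

Two products: 142 bp, 67 bp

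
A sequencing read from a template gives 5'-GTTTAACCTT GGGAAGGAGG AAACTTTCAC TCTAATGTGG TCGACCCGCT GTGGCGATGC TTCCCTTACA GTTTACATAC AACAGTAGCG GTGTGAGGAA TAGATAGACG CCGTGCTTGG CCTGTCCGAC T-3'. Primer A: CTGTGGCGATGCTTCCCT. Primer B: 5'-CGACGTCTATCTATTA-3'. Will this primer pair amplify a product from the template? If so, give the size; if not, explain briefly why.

Primer B (CGACGTCTATCTATTA) does not match the top strand, and its reverse complement TAATAGATAGACGTCG does not match either.
With no annealing site for primer B, no amplification occurs.

No product — primer B has no binding site in the template.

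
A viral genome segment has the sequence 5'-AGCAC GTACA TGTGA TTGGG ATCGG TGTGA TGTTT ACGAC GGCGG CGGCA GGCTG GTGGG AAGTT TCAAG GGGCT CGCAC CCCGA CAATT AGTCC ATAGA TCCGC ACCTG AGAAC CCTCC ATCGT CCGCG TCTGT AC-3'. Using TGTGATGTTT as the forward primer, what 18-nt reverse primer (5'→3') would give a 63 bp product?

5'-TTGTCGGGGTGCGAGCCC-3'

The forward primer binds at positions 26–35, so a 63 bp product ends at position 26 + 63 − 1 = 88.
The reverse primer anneals to the top strand over positions 71–88, i.e. to GGGCTCGCACCCCGACAA.
Its sequence written 5'→3' is the reverse complement: TTGTCGGGGTGCGAGCCC.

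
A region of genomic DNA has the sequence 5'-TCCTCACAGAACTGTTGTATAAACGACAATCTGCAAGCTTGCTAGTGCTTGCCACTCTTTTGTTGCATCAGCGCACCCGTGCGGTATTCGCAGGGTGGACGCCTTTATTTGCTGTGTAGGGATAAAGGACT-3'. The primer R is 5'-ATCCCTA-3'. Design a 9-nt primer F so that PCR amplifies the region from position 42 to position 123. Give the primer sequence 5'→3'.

The reverse primer's reverse complement TAGGGAT matches the template at positions 117–123; the product starts at position 42.
The forward primer is identical to the top strand over positions 42–50: CTAGTGCTT.

5'-CTAGTGCTT-3'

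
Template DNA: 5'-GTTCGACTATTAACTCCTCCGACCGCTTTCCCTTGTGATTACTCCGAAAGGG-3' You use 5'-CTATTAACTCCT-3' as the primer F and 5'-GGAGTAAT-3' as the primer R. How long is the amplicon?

Forward primer CTATTAACTCCT is found on the top strand at positions 7–18.
Reverse complement of the reverse primer: ATTACTCC. This occurs on the top strand at positions 38–45.
The product runs from position 7 to position 45, so its length is 45 − 7 + 1 = 39 bp.

39 bp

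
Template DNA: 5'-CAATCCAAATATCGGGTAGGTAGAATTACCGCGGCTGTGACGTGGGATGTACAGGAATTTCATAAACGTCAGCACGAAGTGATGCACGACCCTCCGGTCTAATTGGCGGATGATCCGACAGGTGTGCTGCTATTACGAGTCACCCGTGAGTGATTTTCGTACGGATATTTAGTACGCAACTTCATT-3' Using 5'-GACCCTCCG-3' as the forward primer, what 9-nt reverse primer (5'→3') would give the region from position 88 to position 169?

5'-AATATCCGT-3'

The product's 3' end on the top strand is position 169.
The reverse primer anneals to the top strand over positions 161–169, i.e. to ACGGATATT.
Its sequence written 5'→3' is the reverse complement: AATATCCGT.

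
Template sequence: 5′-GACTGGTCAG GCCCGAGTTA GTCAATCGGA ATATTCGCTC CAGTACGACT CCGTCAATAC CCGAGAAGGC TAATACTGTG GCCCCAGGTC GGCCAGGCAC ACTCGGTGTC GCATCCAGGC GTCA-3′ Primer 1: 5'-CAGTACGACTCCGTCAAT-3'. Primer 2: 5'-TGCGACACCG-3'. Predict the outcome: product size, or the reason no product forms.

Yes — a 73 bp product.

Primer 1 (CAGTACGACTCCGTCAAT) matches the top strand at positions 41–58; it acts as a forward primer.
Primer 2's reverse complement is CGGTGTCGCA, matching the top strand at positions 104–113; it acts as a reverse primer.
The 3' ends face each other across positions 41–113, giving a 73 bp product.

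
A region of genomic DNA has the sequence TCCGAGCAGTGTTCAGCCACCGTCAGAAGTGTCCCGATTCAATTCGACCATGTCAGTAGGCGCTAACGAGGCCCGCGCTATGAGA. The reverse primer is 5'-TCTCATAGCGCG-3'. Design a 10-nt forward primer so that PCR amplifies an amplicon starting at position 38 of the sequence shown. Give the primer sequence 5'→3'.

The reverse primer's reverse complement CGCGCTATGAGA matches the template at positions 74–85; the product starts at position 38.
The forward primer is identical to the top strand over positions 38–47: TTCAATTCGA.

5'-TTCAATTCGA-3'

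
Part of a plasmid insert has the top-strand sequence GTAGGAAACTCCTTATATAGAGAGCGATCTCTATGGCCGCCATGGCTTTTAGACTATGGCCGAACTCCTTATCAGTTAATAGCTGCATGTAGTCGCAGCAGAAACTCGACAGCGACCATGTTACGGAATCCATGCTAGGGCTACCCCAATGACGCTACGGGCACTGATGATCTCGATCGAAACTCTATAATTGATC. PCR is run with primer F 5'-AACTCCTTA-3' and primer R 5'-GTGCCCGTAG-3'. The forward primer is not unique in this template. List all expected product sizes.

The forward primer AACTCCTTA matches the top strand at positions 7–15, 63–71.
The reverse primer's reverse complement is CTACGGGCAC, matching at positions 155–164.
Each forward site pairs with the reverse site to give a product ending at position 164: sizes 158, 102 bp.

158 bp, 102 bp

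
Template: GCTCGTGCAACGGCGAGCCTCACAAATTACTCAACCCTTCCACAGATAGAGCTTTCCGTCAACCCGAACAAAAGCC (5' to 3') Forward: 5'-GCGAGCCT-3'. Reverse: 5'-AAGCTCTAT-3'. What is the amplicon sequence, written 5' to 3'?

5'-GCGAGCCTCACAAATTACTCAACCCTTCCACAGATAGAGCTT-3'

The forward primer matches the template at positions 13–20.
Taking the reverse complement of AAGCTCTAT gives ATAGAGCTT, found at positions 46–54 on the template; the primer anneals here to the top strand with its 3' end pointing upstream.
The product is the template from position 13 through 54 (42 bp).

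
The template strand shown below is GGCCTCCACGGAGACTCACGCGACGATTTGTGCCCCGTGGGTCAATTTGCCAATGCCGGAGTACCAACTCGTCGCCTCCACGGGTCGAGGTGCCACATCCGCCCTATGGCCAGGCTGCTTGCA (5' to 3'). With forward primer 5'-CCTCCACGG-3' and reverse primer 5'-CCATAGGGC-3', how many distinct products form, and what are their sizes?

The forward primer CCTCCACGG matches the top strand at positions 3–11, 75–83.
The reverse primer's reverse complement is GCCCTATGG, matching at positions 101–109.
Each forward site pairs with the reverse site to give a product ending at position 109: sizes 107, 35 bp.

Two products: 107 bp, 35 bp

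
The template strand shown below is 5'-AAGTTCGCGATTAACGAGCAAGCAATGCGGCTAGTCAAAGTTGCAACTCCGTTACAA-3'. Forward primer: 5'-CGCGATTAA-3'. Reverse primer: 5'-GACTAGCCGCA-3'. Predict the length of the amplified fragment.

31 bp

Forward primer CGCGATTAA is found on the top strand at positions 6–14.
Reverse complement of the reverse primer: TGCGGCTAGTC. This occurs on the top strand at positions 26–36.
The product runs from position 6 to position 36, so its length is 36 − 6 + 1 = 31 bp.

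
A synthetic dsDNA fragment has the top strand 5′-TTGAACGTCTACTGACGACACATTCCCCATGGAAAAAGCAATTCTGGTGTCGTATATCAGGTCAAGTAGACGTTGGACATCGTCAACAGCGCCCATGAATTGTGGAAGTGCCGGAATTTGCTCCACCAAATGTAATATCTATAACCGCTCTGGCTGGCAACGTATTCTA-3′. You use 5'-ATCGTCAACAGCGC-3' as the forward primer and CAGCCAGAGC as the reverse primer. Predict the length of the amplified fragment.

78 bp

Scanning the template, ATCGTCAACAGCGC occurs at positions 79–92; this primer anneals to the bottom strand there with its 3' end pointing downstream.
The reverse primer's reverse complement is GCTCTGGCTG, which matches the template at positions 147–156.
Product length = (reverse-primer end) − (forward-primer start) + 1 = 156 − 79 + 1 = 78 bp.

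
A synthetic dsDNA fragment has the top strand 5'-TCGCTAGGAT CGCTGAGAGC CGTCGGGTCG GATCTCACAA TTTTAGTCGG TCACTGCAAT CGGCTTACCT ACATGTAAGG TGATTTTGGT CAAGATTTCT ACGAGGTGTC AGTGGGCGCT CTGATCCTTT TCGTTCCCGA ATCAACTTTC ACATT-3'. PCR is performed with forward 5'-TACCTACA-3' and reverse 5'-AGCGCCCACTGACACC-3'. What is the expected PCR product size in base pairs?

55 bp

The forward primer matches the template at positions 66–73.
Taking the reverse complement of AGCGCCCACTGACACC gives GGTGTCAGTGGGCGCT, found at positions 105–120 on the template; the primer anneals here to the top strand with its 3' end pointing upstream.
Amplicon spans positions 66–120: 55 bp.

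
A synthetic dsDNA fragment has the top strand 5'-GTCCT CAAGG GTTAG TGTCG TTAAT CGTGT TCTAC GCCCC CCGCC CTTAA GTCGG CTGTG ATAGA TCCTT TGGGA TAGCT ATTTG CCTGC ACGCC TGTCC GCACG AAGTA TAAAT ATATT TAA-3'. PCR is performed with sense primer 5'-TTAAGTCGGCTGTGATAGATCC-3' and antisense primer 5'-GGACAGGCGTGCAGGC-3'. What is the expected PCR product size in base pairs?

54 bp

The forward primer matches the template at positions 47–68.
The reverse primer's reverse complement is GCCTGCACGCCTGTCC, which matches the template at positions 85–100.
Amplicon spans positions 47–100: 54 bp.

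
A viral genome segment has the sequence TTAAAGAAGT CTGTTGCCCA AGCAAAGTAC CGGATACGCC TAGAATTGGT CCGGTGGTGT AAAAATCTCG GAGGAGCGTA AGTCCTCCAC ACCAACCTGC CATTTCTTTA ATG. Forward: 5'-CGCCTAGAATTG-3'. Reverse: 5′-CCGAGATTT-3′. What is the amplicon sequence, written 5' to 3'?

5'-CGCCTAGAATTGGTCCGGTGGTGTAAAAATCTCGG-3'

The forward primer matches the template at positions 37–48.
Taking the reverse complement of CCGAGATTT gives AAATCTCGG, found at positions 63–71 on the template; the primer anneals here to the top strand with its 3' end pointing upstream.
The product is the template from position 37 through 71 (35 bp).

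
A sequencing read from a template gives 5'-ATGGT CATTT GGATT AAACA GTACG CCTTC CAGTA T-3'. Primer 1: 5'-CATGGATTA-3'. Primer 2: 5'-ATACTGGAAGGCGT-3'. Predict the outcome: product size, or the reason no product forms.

No product — primer 1 has no binding site in the template.

Primer 1 (CATGGATTA) does not match the top strand, and its reverse complement TAATCCATG does not match either.
With no annealing site for primer 1, no amplification occurs.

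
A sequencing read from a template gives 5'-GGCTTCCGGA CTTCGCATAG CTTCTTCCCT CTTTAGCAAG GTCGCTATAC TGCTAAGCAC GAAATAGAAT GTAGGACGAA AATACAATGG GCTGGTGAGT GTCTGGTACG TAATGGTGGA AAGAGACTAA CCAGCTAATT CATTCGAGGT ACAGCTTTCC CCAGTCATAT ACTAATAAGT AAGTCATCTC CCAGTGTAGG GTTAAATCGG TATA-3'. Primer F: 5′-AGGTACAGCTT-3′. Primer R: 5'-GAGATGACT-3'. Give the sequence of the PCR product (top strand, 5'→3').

Forward primer AGGTACAGCTT is found on the top strand at positions 147–157.
Reverse complement of the reverse primer: AGTCATCTC. This occurs on the top strand at positions 182–190.
The product is the template from position 147 through 190 (44 bp).

5'-AGGTACAGCTTTCCCCAGTCATATACTAATAAGTAAGTCATCTC-3'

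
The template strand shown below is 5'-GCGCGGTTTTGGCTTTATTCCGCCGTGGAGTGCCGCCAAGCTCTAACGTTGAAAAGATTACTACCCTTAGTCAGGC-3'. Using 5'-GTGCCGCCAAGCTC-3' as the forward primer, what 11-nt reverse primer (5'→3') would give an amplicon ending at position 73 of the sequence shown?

The forward primer binds at positions 30–43; the product's 3' end on the top strand is position 73.
The reverse primer anneals to the top strand over positions 63–73, i.e. to ACCCTTAGTCA.
Its sequence written 5'→3' is the reverse complement: TGACTAAGGGT.

5'-TGACTAAGGGT-3'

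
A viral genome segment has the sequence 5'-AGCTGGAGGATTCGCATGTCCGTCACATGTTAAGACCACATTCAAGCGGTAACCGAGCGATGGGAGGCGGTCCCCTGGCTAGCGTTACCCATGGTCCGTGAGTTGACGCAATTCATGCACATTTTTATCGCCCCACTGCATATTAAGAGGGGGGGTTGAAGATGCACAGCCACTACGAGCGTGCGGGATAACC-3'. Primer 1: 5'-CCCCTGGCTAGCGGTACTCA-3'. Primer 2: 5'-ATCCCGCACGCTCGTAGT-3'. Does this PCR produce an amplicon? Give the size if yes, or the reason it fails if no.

Primer 1 (CCCCTGGCTAGCGGTACTCA) does not match the top strand, and its reverse complement TGAGTACCGCTAGCCAGGGG does not match either.
With no annealing site for primer 1, no amplification occurs.

No product — primer 1 has no binding site in the template.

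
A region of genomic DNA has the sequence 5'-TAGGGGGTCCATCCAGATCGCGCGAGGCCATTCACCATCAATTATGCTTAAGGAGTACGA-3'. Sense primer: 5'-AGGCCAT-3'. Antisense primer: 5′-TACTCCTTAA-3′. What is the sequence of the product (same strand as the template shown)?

Forward primer AGGCCAT is found on the top strand at positions 25–31.
Reverse complement of the reverse primer: TTAAGGAGTA. This occurs on the top strand at positions 48–57.
The product is the template from position 25 through 57 (33 bp).

5'-AGGCCATTCACCATCAATTATGCTTAAGGAGTA-3'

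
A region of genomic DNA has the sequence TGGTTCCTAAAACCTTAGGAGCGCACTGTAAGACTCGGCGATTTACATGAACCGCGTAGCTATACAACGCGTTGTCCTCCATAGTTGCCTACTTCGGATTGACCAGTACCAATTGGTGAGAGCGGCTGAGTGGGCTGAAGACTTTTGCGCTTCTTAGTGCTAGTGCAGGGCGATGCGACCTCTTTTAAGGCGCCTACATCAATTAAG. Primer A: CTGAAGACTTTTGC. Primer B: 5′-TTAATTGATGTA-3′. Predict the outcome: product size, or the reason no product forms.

Yes — a 72 bp product.

Primer A (CTGAAGACTTTTGC) matches the top strand at positions 135–148; it acts as a forward primer.
Primer B's reverse complement is TACATCAATTAA, matching the top strand at positions 195–206; it acts as a reverse primer.
The 3' ends face each other across positions 135–206, giving a 72 bp product.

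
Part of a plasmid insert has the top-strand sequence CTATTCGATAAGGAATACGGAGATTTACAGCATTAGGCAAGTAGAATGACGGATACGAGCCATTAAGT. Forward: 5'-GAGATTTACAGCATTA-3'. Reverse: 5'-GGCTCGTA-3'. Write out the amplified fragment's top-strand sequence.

5'-GAGATTTACAGCATTAGGCAAGTAGAATGACGGATACGAGCC-3'

Forward primer GAGATTTACAGCATTA is found on the top strand at positions 20–35.
Reverse complement of the reverse primer: TACGAGCC. This occurs on the top strand at positions 54–61.
The product is the template from position 20 through 61 (42 bp).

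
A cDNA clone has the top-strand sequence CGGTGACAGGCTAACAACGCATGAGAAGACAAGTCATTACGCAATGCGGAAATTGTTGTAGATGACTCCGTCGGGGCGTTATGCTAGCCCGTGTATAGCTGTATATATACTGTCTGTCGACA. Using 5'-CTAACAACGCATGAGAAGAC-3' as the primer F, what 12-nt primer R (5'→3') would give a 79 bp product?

The forward primer binds at positions 11–30, so a 79 bp product ends at position 11 + 79 − 1 = 89.
The reverse primer anneals to the top strand over positions 78–89, i.e. to GTTATGCTAGCC.
Its sequence written 5'→3' is the reverse complement: GGCTAGCATAAC.

5'-GGCTAGCATAAC-3'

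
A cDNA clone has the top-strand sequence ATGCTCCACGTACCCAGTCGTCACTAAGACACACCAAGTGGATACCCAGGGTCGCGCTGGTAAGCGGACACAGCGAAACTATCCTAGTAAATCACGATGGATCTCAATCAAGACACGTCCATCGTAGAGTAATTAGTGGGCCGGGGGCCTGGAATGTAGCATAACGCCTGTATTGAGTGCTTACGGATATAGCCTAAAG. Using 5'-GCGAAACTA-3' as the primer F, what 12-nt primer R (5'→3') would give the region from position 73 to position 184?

The product's 3' end on the top strand is position 184.
The reverse primer anneals to the top strand over positions 173–184, i.e. to TTGAGTGCTTAC.
Its sequence written 5'→3' is the reverse complement: GTAAGCACTCAA.

5'-GTAAGCACTCAA-3'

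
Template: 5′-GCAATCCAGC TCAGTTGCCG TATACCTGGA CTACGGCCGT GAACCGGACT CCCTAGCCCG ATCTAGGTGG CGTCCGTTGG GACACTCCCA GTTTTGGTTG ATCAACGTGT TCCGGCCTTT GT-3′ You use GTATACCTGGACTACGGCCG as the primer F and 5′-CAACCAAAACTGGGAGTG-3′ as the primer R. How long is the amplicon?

Scanning the template, GTATACCTGGACTACGGCCG occurs at positions 20–39; this primer anneals to the bottom strand there with its 3' end pointing downstream.
Taking the reverse complement of CAACCAAAACTGGGAGTG gives CACTCCCAGTTTTGGTTG, found at positions 83–100 on the template; the primer anneals here to the top strand with its 3' end pointing upstream.
The product runs from position 20 to position 100, so its length is 100 − 20 + 1 = 81 bp.

81 bp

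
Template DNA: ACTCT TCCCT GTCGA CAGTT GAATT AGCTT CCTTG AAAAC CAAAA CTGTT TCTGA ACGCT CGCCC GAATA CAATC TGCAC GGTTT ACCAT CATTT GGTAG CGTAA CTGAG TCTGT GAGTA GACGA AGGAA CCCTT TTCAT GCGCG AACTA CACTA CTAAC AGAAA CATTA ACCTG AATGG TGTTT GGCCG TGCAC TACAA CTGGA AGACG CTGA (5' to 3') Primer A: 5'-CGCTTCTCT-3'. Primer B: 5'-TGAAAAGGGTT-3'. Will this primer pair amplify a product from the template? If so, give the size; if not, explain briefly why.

No product — primer A has no binding site in the template.

Primer A (CGCTTCTCT) does not match the top strand, and its reverse complement AGAGAAGCG does not match either.
With no annealing site for primer A, no amplification occurs.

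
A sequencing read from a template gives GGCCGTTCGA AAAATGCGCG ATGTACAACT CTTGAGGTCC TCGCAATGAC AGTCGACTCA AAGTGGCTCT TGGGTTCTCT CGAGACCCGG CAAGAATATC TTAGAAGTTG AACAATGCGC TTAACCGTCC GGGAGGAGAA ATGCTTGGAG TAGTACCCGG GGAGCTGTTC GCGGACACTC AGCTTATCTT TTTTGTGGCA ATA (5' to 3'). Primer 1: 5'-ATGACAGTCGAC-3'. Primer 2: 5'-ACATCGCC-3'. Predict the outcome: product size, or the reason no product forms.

No product — primer 2 has no binding site in the template.

Primer 2 (ACATCGCC) does not match the top strand, and its reverse complement GGCGATGT does not match either.
With no annealing site for primer 2, no amplification occurs.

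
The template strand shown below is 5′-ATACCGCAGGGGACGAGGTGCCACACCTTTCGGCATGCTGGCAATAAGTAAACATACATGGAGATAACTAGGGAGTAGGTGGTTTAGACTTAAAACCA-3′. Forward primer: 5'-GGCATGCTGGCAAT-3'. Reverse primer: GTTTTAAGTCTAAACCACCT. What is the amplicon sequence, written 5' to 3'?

5'-GGCATGCTGGCAATAAGTAAACATACATGGAGATAACTAGGGAGTAGGTGGTTTAGACTTAAAAC-3'

Scanning the template, GGCATGCTGGCAAT occurs at positions 32–45; this primer anneals to the bottom strand there with its 3' end pointing downstream.
Taking the reverse complement of GTTTTAAGTCTAAACCACCT gives AGGTGGTTTAGACTTAAAAC, found at positions 77–96 on the template; the primer anneals here to the top strand with its 3' end pointing upstream.
The product is the template from position 32 through 96 (65 bp).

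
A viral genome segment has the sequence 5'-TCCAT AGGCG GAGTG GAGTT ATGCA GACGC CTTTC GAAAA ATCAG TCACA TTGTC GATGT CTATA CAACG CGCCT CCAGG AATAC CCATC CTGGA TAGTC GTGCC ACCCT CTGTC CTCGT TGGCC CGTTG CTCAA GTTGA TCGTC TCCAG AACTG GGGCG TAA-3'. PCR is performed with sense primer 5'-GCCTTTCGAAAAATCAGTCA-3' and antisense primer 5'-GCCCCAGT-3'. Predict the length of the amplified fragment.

131 bp

The forward primer matches the template at positions 29–48.
Taking the reverse complement of GCCCCAGT gives ACTGGGGC, found at positions 152–159 on the template; the primer anneals here to the top strand with its 3' end pointing upstream.
The product runs from position 29 to position 159, so its length is 159 − 29 + 1 = 131 bp.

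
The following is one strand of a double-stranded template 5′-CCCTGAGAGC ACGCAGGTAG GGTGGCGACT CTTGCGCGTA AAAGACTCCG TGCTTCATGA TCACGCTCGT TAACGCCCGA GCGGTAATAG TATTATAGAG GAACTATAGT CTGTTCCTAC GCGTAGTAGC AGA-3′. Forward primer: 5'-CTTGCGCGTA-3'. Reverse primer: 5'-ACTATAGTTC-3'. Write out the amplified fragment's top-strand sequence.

5'-CTTGCGCGTAAAAGACTCCGTGCTTCATGATCACGCTCGTTAACGCCCGAGCGGTAATAGTATTATAGAGGAACTATAGT-3'

Forward primer CTTGCGCGTA is found on the top strand at positions 31–40.
Reverse complement of the reverse primer: GAACTATAGT. This occurs on the top strand at positions 101–110.
The product is the template from position 31 through 110 (80 bp).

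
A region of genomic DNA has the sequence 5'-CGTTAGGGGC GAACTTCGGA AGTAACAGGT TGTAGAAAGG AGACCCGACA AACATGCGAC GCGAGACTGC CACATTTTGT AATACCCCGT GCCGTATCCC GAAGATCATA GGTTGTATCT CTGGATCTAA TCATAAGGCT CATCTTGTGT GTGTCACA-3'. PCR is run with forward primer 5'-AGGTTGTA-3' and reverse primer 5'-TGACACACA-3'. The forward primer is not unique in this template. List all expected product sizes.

130 bp, 47 bp

The forward primer AGGTTGTA matches the top strand at positions 27–34, 110–117.
The reverse primer's reverse complement is TGTGTGTCA, matching at positions 148–156.
Each forward site pairs with the reverse site to give a product ending at position 156: sizes 130, 47 bp.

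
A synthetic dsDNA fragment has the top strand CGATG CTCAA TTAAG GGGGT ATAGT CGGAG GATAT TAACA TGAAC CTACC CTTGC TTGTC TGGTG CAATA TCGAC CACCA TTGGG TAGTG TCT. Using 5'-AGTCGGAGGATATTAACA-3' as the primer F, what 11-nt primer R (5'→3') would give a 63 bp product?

5'-CCCAATGGTGG-3'

The forward primer binds at positions 23–40, so a 63 bp product ends at position 23 + 63 − 1 = 85.
The reverse primer anneals to the top strand over positions 75–85, i.e. to CCACCATTGGG.
Its sequence written 5'→3' is the reverse complement: CCCAATGGTGG.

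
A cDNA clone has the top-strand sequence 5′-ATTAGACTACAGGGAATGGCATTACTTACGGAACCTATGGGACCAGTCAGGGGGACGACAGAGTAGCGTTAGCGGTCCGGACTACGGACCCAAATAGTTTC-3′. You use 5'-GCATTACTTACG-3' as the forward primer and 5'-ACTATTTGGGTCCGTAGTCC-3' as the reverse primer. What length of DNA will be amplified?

80 bp

The forward primer matches the template at positions 19–30.
The reverse primer's reverse complement is GGACTACGGACCCAAATAGT, which matches the template at positions 79–98.
Amplicon spans positions 19–98: 80 bp.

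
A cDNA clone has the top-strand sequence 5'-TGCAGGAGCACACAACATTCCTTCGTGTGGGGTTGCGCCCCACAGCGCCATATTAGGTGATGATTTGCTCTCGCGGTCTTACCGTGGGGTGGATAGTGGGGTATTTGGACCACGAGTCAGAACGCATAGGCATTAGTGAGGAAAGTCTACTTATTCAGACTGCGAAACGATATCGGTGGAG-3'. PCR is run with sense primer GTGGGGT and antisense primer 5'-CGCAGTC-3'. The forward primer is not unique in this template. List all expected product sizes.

The forward primer GTGGGGT matches the top strand at positions 27–33, 84–90, 96–102.
The reverse primer's reverse complement is GACTGCG, matching at positions 158–164.
Each forward site pairs with the reverse site to give a product ending at position 164: sizes 138, 81, 69 bp.

138 bp, 81 bp, 69 bp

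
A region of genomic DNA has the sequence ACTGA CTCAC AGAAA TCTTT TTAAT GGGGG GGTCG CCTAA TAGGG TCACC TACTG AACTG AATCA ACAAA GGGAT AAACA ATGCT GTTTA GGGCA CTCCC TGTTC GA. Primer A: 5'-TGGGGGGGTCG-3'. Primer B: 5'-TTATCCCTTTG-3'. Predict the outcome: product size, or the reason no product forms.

Primer A (TGGGGGGGTCG) matches the top strand at positions 25–35; it acts as a forward primer.
Primer B's reverse complement is CAAAGGGATAA, matching the top strand at positions 67–77; it acts as a reverse primer.
The 3' ends face each other across positions 25–77, giving a 53 bp product.

Yes — a 53 bp product.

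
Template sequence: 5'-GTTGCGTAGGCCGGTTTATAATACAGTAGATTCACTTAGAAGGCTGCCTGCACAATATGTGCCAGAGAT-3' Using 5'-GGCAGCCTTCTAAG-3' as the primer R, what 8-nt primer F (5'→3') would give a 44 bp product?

5'-CGTAGGCC-3'

The reverse primer's reverse complement CTTAGAAGGCTGCC matches the template at positions 35–48, so the product ends at position 48.
A 44 bp product then starts at position 48 − 44 + 1 = 5.
The forward primer is identical to the top strand there: CGTAGGCC.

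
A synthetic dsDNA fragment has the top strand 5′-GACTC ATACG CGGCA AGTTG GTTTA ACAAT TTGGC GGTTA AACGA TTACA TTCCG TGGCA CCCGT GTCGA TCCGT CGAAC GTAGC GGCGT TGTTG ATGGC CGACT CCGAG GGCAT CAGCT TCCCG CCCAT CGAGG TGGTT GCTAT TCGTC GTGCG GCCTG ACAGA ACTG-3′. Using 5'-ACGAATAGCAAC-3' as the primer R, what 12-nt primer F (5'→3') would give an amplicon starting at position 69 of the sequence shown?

5'-GATCCGTCGAAC-3'

The reverse primer's reverse complement GTTGCTATTCGT matches the template at positions 138–149; the product starts at position 69.
The forward primer is identical to the top strand over positions 69–80: GATCCGTCGAAC.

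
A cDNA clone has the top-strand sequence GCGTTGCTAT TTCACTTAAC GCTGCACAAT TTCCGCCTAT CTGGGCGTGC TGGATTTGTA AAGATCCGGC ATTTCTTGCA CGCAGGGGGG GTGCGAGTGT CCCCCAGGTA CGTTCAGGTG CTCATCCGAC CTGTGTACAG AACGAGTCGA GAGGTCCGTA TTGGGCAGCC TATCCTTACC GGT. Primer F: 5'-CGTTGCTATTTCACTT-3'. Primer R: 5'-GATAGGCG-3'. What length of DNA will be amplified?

Scanning the template, CGTTGCTATTTCACTT occurs at positions 2–17; this primer anneals to the bottom strand there with its 3' end pointing downstream.
The reverse primer's reverse complement is CGCCTATC, which matches the template at positions 34–41.
Product length = (reverse-primer end) − (forward-primer start) + 1 = 41 − 2 + 1 = 40 bp.

40 bp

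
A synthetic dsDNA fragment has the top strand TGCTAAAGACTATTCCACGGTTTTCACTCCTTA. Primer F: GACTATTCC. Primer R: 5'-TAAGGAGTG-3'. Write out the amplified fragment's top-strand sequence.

5'-GACTATTCCACGGTTTTCACTCCTTA-3'

Forward primer GACTATTCC is found on the top strand at positions 8–16.
Taking the reverse complement of TAAGGAGTG gives CACTCCTTA, found at positions 25–33 on the template; the primer anneals here to the top strand with its 3' end pointing upstream.
The product is the template from position 8 through 33 (26 bp).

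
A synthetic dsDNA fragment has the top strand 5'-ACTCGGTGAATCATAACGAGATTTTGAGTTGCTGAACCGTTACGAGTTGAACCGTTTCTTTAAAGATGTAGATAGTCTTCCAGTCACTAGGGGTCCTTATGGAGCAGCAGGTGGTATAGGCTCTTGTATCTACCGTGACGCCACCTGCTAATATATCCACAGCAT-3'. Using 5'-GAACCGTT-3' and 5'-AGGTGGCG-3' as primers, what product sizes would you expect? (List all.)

113 bp, 98 bp

The forward primer GAACCGTT matches the top strand at positions 34–41, 49–56.
The reverse primer's reverse complement is CGCCACCT, matching at positions 139–146.
Each forward site pairs with the reverse site to give a product ending at position 146: sizes 113, 98 bp.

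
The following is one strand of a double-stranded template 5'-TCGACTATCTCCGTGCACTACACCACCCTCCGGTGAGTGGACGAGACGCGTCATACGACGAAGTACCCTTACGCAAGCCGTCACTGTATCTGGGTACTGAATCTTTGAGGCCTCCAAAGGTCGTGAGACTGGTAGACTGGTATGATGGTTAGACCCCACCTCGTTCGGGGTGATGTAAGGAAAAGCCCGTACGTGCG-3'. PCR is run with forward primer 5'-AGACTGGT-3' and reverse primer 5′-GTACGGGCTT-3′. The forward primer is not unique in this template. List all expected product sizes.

67 bp, 59 bp

The forward primer AGACTGGT matches the top strand at positions 126–133, 134–141.
The reverse primer's reverse complement is AAGCCCGTAC, matching at positions 183–192.
Each forward site pairs with the reverse site to give a product ending at position 192: sizes 67, 59 bp.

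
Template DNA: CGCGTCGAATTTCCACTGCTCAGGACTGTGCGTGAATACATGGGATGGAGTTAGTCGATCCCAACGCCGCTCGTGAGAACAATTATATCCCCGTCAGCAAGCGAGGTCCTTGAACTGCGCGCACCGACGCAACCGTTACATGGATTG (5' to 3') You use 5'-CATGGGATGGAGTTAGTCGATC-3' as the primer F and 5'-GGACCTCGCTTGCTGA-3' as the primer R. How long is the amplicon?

Scanning the template, CATGGGATGGAGTTAGTCGATC occurs at positions 39–60; this primer anneals to the bottom strand there with its 3' end pointing downstream.
Reverse complement of the reverse primer: TCAGCAAGCGAGGTCC. This occurs on the top strand at positions 94–109.
Product length = (reverse-primer end) − (forward-primer start) + 1 = 109 − 39 + 1 = 71 bp.

71 bp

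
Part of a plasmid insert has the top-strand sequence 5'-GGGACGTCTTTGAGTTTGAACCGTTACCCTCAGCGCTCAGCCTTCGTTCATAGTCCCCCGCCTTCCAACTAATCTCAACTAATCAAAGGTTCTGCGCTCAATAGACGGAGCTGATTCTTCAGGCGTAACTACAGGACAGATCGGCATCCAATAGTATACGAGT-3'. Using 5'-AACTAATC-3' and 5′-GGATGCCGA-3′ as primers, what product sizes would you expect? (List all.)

The forward primer AACTAATC matches the top strand at positions 67–74, 77–84.
The reverse primer's reverse complement is TCGGCATCC, matching at positions 141–149.
Each forward site pairs with the reverse site to give a product ending at position 149: sizes 83, 73 bp.

83 bp, 73 bp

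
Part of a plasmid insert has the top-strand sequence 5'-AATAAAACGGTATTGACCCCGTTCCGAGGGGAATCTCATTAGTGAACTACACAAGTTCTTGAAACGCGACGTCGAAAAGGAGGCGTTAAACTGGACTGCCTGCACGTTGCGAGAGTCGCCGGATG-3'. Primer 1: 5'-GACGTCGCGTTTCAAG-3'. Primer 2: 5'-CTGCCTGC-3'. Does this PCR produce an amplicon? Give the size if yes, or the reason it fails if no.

Primer 1 (GACGTCGCGTTTCAAG) has reverse complement CTTGAAACGCGACGTC, which matches the top strand at positions 58–73; primer 1 anneals to the top strand there with its 3' end pointing upstream toward position 58.
Primer 2 (CTGCCTGC) matches the top strand directly at positions 96–103; it anneals to the bottom strand with its 3' end pointing downstream toward position 103.
The 3' ends diverge (primer 1 extends toward position 1, primer 2 toward position 125), so the primers never converge on a shared product.

No product — the primers' 3' ends point away from each other.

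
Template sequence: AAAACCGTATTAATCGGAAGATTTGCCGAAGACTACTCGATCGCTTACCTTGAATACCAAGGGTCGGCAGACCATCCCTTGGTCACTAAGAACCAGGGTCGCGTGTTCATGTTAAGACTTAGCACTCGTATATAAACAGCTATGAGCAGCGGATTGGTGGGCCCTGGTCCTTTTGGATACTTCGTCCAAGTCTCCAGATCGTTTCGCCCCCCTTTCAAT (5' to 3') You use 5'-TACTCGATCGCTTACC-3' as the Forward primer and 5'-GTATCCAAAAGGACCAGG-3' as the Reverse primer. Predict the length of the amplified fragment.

The forward primer matches the template at positions 34–49.
Reverse complement of the reverse primer: CCTGGTCCTTTTGGATAC. This occurs on the top strand at positions 163–180.
The product runs from position 34 to position 180, so its length is 180 − 34 + 1 = 147 bp.

147 bp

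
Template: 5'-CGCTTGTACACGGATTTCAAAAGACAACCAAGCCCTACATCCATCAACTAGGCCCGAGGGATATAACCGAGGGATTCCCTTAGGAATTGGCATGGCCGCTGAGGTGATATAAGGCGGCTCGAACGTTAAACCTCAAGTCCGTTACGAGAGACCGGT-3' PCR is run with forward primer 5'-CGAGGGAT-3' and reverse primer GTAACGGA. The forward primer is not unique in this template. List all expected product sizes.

The forward primer CGAGGGAT matches the top strand at positions 55–62, 68–75.
The reverse primer's reverse complement is TCCGTTAC, matching at positions 138–145.
Each forward site pairs with the reverse site to give a product ending at position 145: sizes 91, 78 bp.

91 bp, 78 bp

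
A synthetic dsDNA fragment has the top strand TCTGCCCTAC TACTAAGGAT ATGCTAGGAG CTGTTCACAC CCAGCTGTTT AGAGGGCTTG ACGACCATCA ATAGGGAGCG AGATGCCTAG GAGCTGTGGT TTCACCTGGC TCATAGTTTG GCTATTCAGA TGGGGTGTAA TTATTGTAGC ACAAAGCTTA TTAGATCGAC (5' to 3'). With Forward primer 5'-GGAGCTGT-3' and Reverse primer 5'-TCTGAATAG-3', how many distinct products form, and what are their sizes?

The forward primer GGAGCTGT matches the top strand at positions 27–34, 90–97.
The reverse primer's reverse complement is CTATTCAGA, matching at positions 122–130.
Each forward site pairs with the reverse site to give a product ending at position 130: sizes 104, 41 bp.

Two products: 104 bp, 41 bp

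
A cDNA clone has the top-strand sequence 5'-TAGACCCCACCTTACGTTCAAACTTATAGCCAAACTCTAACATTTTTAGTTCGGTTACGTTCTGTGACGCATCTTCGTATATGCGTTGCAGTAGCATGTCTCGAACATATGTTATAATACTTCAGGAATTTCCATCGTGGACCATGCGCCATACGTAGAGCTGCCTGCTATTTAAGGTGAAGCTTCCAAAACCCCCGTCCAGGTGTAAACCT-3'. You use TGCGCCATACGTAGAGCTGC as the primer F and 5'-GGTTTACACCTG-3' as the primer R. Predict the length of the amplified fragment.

67 bp

The forward primer matches the template at positions 145–164.
Taking the reverse complement of GGTTTACACCTG gives CAGGTGTAAACC, found at positions 200–211 on the template; the primer anneals here to the top strand with its 3' end pointing upstream.
Amplicon spans positions 145–211: 67 bp.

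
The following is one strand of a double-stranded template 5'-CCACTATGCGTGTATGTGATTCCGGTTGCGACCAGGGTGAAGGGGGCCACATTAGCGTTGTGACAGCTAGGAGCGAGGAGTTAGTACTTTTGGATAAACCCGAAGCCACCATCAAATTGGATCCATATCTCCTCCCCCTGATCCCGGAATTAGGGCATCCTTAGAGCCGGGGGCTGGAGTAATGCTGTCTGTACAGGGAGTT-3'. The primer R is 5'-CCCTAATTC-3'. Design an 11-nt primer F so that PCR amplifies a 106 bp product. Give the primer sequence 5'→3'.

5'-CATTAGCGTTG-3'

The reverse primer's reverse complement GAATTAGGG matches the template at positions 147–155, so the product ends at position 155.
A 106 bp product then starts at position 155 − 106 + 1 = 50.
The forward primer is identical to the top strand there: CATTAGCGTTG.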